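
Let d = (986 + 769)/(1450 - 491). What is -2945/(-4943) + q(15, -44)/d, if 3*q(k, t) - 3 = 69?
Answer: 39645521/2891655 ≈ 13.710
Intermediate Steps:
q(k, t) = 24 (q(k, t) = 1 + (⅓)*69 = 1 + 23 = 24)
d = 1755/959 ≈ 1.8300
-2945/(-4943) + q(15, -44)/d = -2945/(-4943) + 24/(1755/959) = -2945*(-1/4943) + 24*(959/1755) = 2945/4943 + 7672/585 = 39645521/2891655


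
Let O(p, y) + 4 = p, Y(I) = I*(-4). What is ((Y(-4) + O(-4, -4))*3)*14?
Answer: 336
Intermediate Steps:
Y(I) = -4*I
O(p, y) = -4 + p
((Y(-4) + O(-4, -4))*3)*14 = ((-4*(-4) + (-4 - 4))*3)*14 = ((16 - 8)*3)*14 = (8*3)*14 = 24*14 = 336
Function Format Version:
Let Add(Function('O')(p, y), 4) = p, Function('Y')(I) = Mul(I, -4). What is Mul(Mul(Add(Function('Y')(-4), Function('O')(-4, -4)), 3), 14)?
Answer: 336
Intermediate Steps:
Function('Y')(I) = Mul(-4, I)
Function('O')(p, y) = Add(-4, p)
Mul(Mul(Add(Function('Y')(-4), Function('O')(-4, -4)), 3), 14) = Mul(Mul(Add(Mul(-4, -4), Add(-4, -4)), 3), 14) = Mul(Mul(Add(16, -8), 3), 14) = Mul(Mul(8, 3), 14) = Mul(24, 14) = 336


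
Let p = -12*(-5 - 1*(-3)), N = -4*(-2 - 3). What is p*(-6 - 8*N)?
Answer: -3984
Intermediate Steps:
N = 20 (N = -4*(-5) = 20)
p = 24 (p = -12*(-5 + 3) = -12*(-2) = 24)
p*(-6 - 8*N) = 24*(-6 - 8*20) = 24*(-6 - 160) = 24*(-166) = -3984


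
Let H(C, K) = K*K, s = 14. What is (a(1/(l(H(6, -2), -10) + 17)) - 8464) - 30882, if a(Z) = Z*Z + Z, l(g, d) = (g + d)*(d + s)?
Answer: -1927960/49 ≈ -39346.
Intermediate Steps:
H(C, K) = K²
l(g, d) = (14 + d)*(d + g) (l(g, d) = (g + d)*(d + 14) = (d + g)*(14 + d) = (14 + d)*(d + g))
a(Z) = Z + Z² (a(Z) = Z² + Z = Z + Z²)
(a(1/(l(H(6, -2), -10) + 17)) - 8464) - 30882 = ((1 + 1/(((-10)² + 14*(-10) + 14*(-2)² - 10*(-2)²) + 17))/(((-10)² + 14*(-10) + 14*(-2)² - 10*(-2)²) + 17) - 8464) - 30882 = ((1 + 1/((100 - 140 + 14*4 - 10*4) + 17))/((100 - 140 + 14*4 - 10*4) + 17) - 8464) - 30882 = ((1 + 1/((100 - 140 + 56 - 40) + 17))/((100 - 140 + 56 - 40) + 17) - 8464) - 30882 = ((1 + 1/(-24 + 17))/(-24 + 17) - 8464) - 30882 = ((1 + 1/(-7))/(-7) - 8464) - 30882 = (-(1 - ⅐)/7 - 8464) - 30882 = (-⅐*6/7 - 8464) - 30882 = (-6/49 - 8464) - 30882 = -414742/49 - 30882 = -1927960/49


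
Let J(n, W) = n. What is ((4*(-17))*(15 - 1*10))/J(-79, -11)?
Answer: 340/79 ≈ 4.3038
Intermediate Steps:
((4*(-17))*(15 - 1*10))/J(-79, -11) = ((4*(-17))*(15 - 1*10))/(-79) = -68*(15 - 10)*(-1/79) = -68*5*(-1/79) = -340*(-1/79) = 340/79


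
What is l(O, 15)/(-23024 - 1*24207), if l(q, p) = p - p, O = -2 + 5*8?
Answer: 0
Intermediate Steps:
O = 38 (O = -2 + 40 = 38)
l(q, p) = 0
l(O, 15)/(-23024 - 1*24207) = 0/(-23024 - 1*24207) = 0/(-23024 - 24207) = 0/(-47231) = 0*(-1/47231) = 0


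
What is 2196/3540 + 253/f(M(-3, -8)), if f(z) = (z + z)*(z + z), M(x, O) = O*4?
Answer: 824203/1208320 ≈ 0.68211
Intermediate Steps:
M(x, O) = 4*O
f(z) = 4*z**2 (f(z) = (2*z)*(2*z) = 4*z**2)
2196/3540 + 253/f(M(-3, -8)) = 2196/3540 + 253/((4*(4*(-8))**2)) = 2196*(1/3540) + 253/((4*(-32)**2)) = 183/295 + 253/((4*1024)) = 183/295 + 253/4096 = 824203/1208320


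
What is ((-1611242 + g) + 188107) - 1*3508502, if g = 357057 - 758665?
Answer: -5333245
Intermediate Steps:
g = -401608
((-1611242 + g) + 188107) - 1*3508502 = ((-1611242 - 401608) + 188107) - 1*3508502 = (-2012850 + 188107) - 3508502 = -1824743 - 3508502 = -5333245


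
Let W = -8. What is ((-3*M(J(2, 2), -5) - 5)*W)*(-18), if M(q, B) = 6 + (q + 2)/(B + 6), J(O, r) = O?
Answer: -5040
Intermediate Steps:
M(q, B) = 6 + (2 + q)/(6 + B)
((-3*M(J(2, 2), -5) - 5)*W)*(-18) = ((-3*(38 + 2 + 6*(-5))/(6 - 5) - 5)*(-8))*(-18) = ((-3*(38 + 2 - 30)/1 - 5)*(-8))*(-18) = ((-3*10 - 5)*(-8))*(-18) = ((-30 - 5)*(-8))*(-18) = -35*(-8)*(-18) = 280*(-18) = -5040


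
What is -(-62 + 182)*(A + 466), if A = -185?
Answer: -33720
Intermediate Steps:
-(-62 + 182)*(A + 466) = -(-62 + 182)*(-185 + 466) = -120*281 = -1*33720 = -33720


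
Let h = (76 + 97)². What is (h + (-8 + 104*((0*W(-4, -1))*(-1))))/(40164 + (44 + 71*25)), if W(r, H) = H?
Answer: 29921/41983 ≈ 0.71269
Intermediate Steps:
h = 29929 (h = 173² = 29929)
(h + (-8 + 104*((0*W(-4, -1))*(-1))))/(40164 + (44 + 71*25)) = (29929 + (-8 + 104*((0*(-1))*(-1))))/(40164 + (44 + 71*25)) = (29929 + (-8 + 104*(0*(-1))))/(40164 + (44 + 1775)) = (29929 + (-8 + 104*0))/(40164 + 1819) = (29929 + (-8 + 0))/41983 = (29929 - 8)*(1/41983) = 29921*(1/41983) = 29921/41983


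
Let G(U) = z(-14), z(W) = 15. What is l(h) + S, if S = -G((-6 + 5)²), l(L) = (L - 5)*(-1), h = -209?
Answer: 199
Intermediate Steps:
G(U) = 15
l(L) = 5 - L (l(L) = (-5 + L)*(-1) = 5 - L)
S = -15 (S = -1*15 = -15)
l(h) + S = (5 - 1*(-209)) - 15 = (5 + 209) - 15 = 214 - 15 = 199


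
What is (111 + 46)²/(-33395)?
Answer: -24649/33395 ≈ -0.73810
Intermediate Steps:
(111 + 46)²/(-33395) = 157²*(-1/33395) = 24649*(-1/33395) = -24649/33395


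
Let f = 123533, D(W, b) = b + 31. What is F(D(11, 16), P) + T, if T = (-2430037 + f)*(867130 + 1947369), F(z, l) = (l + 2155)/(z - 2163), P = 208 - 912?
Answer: -13736338174366987/2116 ≈ -6.4917e+12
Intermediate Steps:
D(W, b) = 31 + b
P = -704
F(z, l) = (2155 + l)/(-2163 + z)
T = -6491653201496 (T = (-2430037 + 123533)*(867130 + 1947369) = -2306504*2814499 = -6491653201496)
F(D(11, 16), P) + T = (2155 - 704)/(-2163 + (31 + 16)) - 6491653201496 = 1451/(-2163 + 47) - 6491653201496 = 1451/(-2116) - 6491653201496 = -1/2116*1451 - 6491653201496 = -1451/2116 - 6491653201496 = -13736338174366987/2116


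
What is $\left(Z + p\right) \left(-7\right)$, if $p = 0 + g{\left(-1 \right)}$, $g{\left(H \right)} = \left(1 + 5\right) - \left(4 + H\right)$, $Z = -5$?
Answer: $14$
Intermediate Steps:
$g{\left(H \right)} = 2 - H$ ($g{\left(H \right)} = 6 - \left(4 + H\right) = 2 - H$)
$p = 3$ ($p = 0 + \left(2 - -1\right) = 0 + \left(2 + 1\right) = 0 + 3 = 3$)
$\left(Z + p\right) \left(-7\right) = \left(-5 + 3\right) \left(-7\right) = \left(-2\right) \left(-7\right) = 14$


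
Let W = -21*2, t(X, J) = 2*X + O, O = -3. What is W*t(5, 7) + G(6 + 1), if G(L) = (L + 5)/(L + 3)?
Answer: -1464/5 ≈ -292.80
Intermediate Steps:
t(X, J) = -3 + 2*X (t(X, J) = 2*X - 3 = -3 + 2*X)
G(L) = (5 + L)/(3 + L)
W = -42
W*t(5, 7) + G(6 + 1) = -42*(-3 + 2*5) + (5 + (6 + 1))/(3 + (6 + 1)) = -42*(-3 + 10) + (5 + 7)/(3 + 7) = -42*7 + 12/10 = -294 + (⅒)*12 = -294 + 6/5 = -1464/5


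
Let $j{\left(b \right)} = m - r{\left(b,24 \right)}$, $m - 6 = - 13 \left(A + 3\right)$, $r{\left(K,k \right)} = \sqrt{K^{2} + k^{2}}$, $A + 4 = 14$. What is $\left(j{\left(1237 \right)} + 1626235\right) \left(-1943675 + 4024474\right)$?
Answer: $3383528991528 - 2080799 \sqrt{1530745} \approx 3.381 \cdot 10^{12}$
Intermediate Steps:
$A = 10$ ($A = -4 + 14 = 10$)
$m = -163$ ($m = 6 - 13 \left(10 + 3\right) = 6 - 169 = -163$)
$j{\left(b \right)} = -163 - \sqrt{576 + b^{2}}$ ($j{\left(b \right)} = -163 - \sqrt{b^{2} + 24^{2}} = -163 - \sqrt{b^{2} + 576} = -163 - \sqrt{576 + b^{2}}$)
$\left(j{\left(1237 \right)} + 1626235\right) \left(-1943675 + 4024474\right) = \left(\left(-163 - \sqrt{576 + 1237^{2}}\right) + 1626235\right) \left(-1943675 + 4024474\right) = \left(\left(-163 - \sqrt{576 + 1530169}\right) + 1626235\right) 2080799 = \left(\left(-163 - \sqrt{1530745}\right) + 1626235\right) 2080799 = \left(1626072 - \sqrt{1530745}\right) 2080799 = 3383528991528 - 2080799 \sqrt{1530745}$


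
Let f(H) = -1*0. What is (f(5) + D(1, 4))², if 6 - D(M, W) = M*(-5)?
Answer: 121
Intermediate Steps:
f(H) = 0
D(M, W) = 6 + 5*M (D(M, W) = 6 - M*(-5) = 6 - (-5)*M = 6 + 5*M)
(f(5) + D(1, 4))² = (0 + (6 + 5*1))² = (0 + (6 + 5))² = (0 + 11)² = 11² = 121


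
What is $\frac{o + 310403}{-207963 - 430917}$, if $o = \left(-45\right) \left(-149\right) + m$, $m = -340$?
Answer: $- \frac{9899}{19965} \approx -0.49582$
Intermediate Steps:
$o = 6365$ ($o = \left(-45\right) \left(-149\right) - 340 = 6705 - 340 = 6365$)
$\frac{o + 310403}{-207963 - 430917} = \frac{6365 + 310403}{-207963 - 430917} = \frac{316768}{-638880} = 316768 \left(- \frac{1}{638880}\right) = - \frac{9899}{19965}$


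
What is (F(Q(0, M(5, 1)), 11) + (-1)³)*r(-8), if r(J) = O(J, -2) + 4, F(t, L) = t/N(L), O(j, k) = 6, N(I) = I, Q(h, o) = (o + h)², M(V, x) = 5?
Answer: 140/11 ≈ 12.727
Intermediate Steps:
Q(h, o) = (h + o)²
F(t, L) = t/L
r(J) = 10 (r(J) = 6 + 4 = 10)
(F(Q(0, M(5, 1)), 11) + (-1)³)*r(-8) = ((0 + 5)²/11 + (-1)³)*10 = (5²*(1/11) - 1)*10 = (25*(1/11) - 1)*10 = (25/11 - 1)*10 = (14/11)*10 = 140/11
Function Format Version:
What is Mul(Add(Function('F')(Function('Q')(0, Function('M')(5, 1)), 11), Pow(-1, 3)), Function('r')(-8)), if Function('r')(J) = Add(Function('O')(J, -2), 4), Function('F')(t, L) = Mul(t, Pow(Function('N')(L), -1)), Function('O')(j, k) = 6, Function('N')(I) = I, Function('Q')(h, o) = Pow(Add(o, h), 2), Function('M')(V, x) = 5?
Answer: Rational(140, 11) ≈ 12.727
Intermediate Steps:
Function('Q')(h, o) = Pow(Add(h, o), 2)
Function('F')(t, L) = Mul(t, Pow(L, -1))
Function('r')(J) = 10 (Function('r')(J) = Add(6, 4) = 10)
Mul(Add(Function('F')(Function('Q')(0, Function('M')(5, 1)), 11), Pow(-1, 3)), Function('r')(-8)) = Mul(Add(Mul(Pow(Add(0, 5), 2), Pow(11, -1)), Pow(-1, 3)), 10) = Mul(Add(Mul(Pow(5, 2), Rational(1, 11)), -1), 10) = Mul(Add(Mul(25, Rational(1, 11)), -1), 10) = Mul(Add(Rational(25, 11), -1), 10) = Mul(Rational(14, 11), 10) = Rational(140, 11)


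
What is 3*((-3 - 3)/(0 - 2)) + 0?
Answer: 9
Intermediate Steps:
3*((-3 - 3)/(0 - 2)) + 0 = 3*(-6/(-2)) + 0 = 3*(-6*(-½)) + 0 = 3*3 + 0 = 9 + 0 = 9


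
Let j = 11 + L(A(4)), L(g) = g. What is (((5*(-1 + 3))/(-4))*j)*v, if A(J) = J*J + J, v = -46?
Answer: 3565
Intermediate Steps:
A(J) = J + J² (A(J) = J² + J = J + J²)
j = 31 (j = 11 + 4*(1 + 4) = 11 + 4*5 = 11 + 20 = 31)
(((5*(-1 + 3))/(-4))*j)*v = (((5*(-1 + 3))/(-4))*31)*(-46) = (((5*2)*(-¼))*31)*(-46) = ((10*(-¼))*31)*(-46) = -5/2*31*(-46) = -155/2*(-46) = 3565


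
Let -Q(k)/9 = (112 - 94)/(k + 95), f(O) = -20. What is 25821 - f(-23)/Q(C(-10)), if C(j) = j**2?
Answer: 696517/27 ≈ 25797.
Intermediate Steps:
Q(k) = -162/(95 + k) (Q(k) = -9*(112 - 94)/(k + 95) = -162/(95 + k))
25821 - f(-23)/Q(C(-10)) = 25821 - (-20)/((-162/(95 + (-10)**2))) = 25821 - (-20)/((-162/(95 + 100))) = 25821 - (-20)/((-162/195)) = 25821 - (-20)/((-162*1/195)) = 25821 - (-20)/(-54/65) = 25821 - (-20)*(-65)/54 = 25821 - 1*650/27 = 25821 - 650/27 = 696517/27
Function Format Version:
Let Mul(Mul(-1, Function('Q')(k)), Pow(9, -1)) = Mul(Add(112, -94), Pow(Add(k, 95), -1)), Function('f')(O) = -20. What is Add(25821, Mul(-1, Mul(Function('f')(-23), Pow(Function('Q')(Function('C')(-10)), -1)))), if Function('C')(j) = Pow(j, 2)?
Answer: Rational(696517, 27) ≈ 25797.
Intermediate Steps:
Function('Q')(k) = Mul(-162, Pow(Add(95, k), -1)) (Function('Q')(k) = Mul(-9, Mul(Add(112, -94), Pow(Add(k, 95), -1))) = Mul(-9, Mul(18, Pow(Add(95, k), -1))) = Mul(-162, Pow(Add(95, k), -1)))
Add(25821, Mul(-1, Mul(Function('f')(-23), Pow(Function('Q')(Function('C')(-10)), -1)))) = Add(25821, Mul(-1, Mul(-20, Pow(Mul(-162, Pow(Add(95, Pow(-10, 2)), -1)), -1)))) = Add(25821, Mul(-1, Mul(-20, Pow(Mul(-162, Pow(Add(95, 100), -1)), -1)))) = Add(25821, Mul(-1, Mul(-20, Pow(Mul(-162, Pow(195, -1)), -1)))) = Add(25821, Mul(-1, Mul(-20, Pow(Mul(-162, Rational(1, 195)), -1)))) = Add(25821, Mul(-1, Mul(-20, Pow(Rational(-54, 65), -1)))) = Add(25821, Mul(-1, Mul(-20, Rational(-65, 54)))) = Add(25821, Mul(-1, Rational(650, 27))) = Add(25821, Rational(-650, 27)) = Rational(696517, 27)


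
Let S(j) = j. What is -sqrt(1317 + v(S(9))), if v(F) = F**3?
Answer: -sqrt(2046) ≈ -45.233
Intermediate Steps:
-sqrt(1317 + v(S(9))) = -sqrt(1317 + 9**3) = -sqrt(1317 + 729) = -sqrt(2046)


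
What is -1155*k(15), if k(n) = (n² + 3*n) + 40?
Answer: -358050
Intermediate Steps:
k(n) = 40 + n² + 3*n
-1155*k(15) = -1155*(40 + 15² + 3*15) = -1155*(40 + 225 + 45) = -1155*310 = -358050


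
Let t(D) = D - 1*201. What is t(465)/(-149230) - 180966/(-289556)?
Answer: 6732278349/10802610470 ≈ 0.62321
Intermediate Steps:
t(D) = -201 + D (t(D) = D - 201 = -201 + D)
t(465)/(-149230) - 180966/(-289556) = (-201 + 465)/(-149230) - 180966/(-289556) = 264*(-1/149230) - 180966*(-1/289556) = -132/74615 + 90483/144778 = 6732278349/10802610470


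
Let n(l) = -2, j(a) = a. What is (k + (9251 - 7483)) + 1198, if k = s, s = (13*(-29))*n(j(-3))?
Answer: 3720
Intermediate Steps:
s = 754 (s = (13*(-29))*(-2) = -377*(-2) = 754)
k = 754
(k + (9251 - 7483)) + 1198 = (754 + (9251 - 7483)) + 1198 = (754 + 1768) + 1198 = 2522 + 1198 = 3720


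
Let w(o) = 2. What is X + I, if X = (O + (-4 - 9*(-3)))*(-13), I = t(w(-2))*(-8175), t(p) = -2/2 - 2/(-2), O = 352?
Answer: -4875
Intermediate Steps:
t(p) = 0 (t(p) = -2*½ - 2*(-½) = -1 + 1 = 0)
I = 0 (I = 0*(-8175) = 0)
X = -4875 (X = (352 + (-4 - 9*(-3)))*(-13) = (352 + (-4 + 27))*(-13) = (352 + 23)*(-13) = 375*(-13) = -4875)
X + I = -4875 + 0 = -4875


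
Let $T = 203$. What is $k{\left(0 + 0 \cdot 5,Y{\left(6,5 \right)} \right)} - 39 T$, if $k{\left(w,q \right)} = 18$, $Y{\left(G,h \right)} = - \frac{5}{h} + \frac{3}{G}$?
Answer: $-7899$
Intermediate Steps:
$k{\left(0 + 0 \cdot 5,Y{\left(6,5 \right)} \right)} - 39 T = 18 - 7917 = -7899$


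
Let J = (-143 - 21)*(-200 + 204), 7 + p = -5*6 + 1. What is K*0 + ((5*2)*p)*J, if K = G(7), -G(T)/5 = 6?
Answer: 236160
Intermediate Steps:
p = -36 (p = -7 + (-5*6 + 1) = -7 + (-30 + 1) = -7 - 29 = -36)
J = -656 (J = -164*4 = -656)
G(T) = -30 (G(T) = -5*6 = -30)
K = -30
K*0 + ((5*2)*p)*J = -30*0 + ((5*2)*(-36))*(-656) = 0 + (10*(-36))*(-656) = 0 - 360*(-656) = 0 + 236160 = 236160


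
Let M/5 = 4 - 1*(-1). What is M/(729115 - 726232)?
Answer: 25/2883 ≈ 0.0086715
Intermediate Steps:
M = 25 (M = 5*(4 - 1*(-1)) = 5*(4 + 1) = 5*5 = 25)
M/(729115 - 726232) = 25/(729115 - 726232) = 25/2883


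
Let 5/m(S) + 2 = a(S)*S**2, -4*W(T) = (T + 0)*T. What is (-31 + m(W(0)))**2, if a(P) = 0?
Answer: 4489/4 ≈ 1122.3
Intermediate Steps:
W(T) = -T**2/4 (W(T) = -(T + 0)*T/4 = -T*T/4 = -T**2/4)
m(S) = -5/2 (m(S) = 5/(-2 + 0*S**2) = 5/(-2 + 0) = 5/(-2) = 5*(-1/2) = -5/2)
(-31 + m(W(0)))**2 = (-31 - 5/2)**2 = (-67/2)**2 = 4489/4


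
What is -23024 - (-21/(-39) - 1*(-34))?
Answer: -299761/13 ≈ -23059.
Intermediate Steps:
-23024 - (-21/(-39) - 1*(-34)) = -23024 - (-21*(-1/39) + 34) = -23024 - (7/13 + 34) = -23024 - 1*449/13 = -23024 - 449/13 = -299761/13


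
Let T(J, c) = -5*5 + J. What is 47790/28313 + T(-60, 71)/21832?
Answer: 1040944675/618129416 ≈ 1.6840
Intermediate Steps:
T(J, c) = -25 + J
47790/28313 + T(-60, 71)/21832 = 47790/28313 + (-25 - 60)/21832 = 47790*(1/28313) - 85*1/21832 = 47790/28313 - 85/21832 = 1040944675/618129416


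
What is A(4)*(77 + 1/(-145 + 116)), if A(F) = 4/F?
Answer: 2232/29 ≈ 76.966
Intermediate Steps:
A(4)*(77 + 1/(-145 + 116)) = (4/4)*(77 + 1/(-145 + 116)) = (4*(¼))*(77 + 1/(-29)) = 1*(77 - 1/29) = 1*(2232/29) = 2232/29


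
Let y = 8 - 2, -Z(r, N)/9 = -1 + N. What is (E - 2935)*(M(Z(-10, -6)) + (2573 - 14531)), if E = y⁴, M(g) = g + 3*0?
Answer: 19495905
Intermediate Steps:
Z(r, N) = 9 - 9*N (Z(r, N) = -9*(-1 + N) = 9 - 9*N)
y = 6
M(g) = g (M(g) = g + 0 = g)
E = 1296 (E = 6⁴ = 1296)
(E - 2935)*(M(Z(-10, -6)) + (2573 - 14531)) = (1296 - 2935)*((9 - 9*(-6)) + (2573 - 14531)) = -1639*((9 + 54) - 11958) = -1639*(63 - 11958) = -1639*(-11895) = 19495905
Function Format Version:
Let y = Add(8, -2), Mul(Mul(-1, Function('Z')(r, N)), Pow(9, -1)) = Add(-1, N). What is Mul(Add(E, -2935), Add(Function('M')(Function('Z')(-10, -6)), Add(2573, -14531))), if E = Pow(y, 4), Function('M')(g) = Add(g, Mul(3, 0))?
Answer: 19495905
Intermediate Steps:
Function('Z')(r, N) = Add(9, Mul(-9, N)) (Function('Z')(r, N) = Mul(-9, Add(-1, N)) = Add(9, Mul(-9, N)))
y = 6
Function('M')(g) = g (Function('M')(g) = Add(g, 0) = g)
E = 1296 (E = Pow(6, 4) = 1296)
Mul(Add(E, -2935), Add(Function('M')(Function('Z')(-10, -6)), Add(2573, -14531))) = Mul(Add(1296, -2935), Add(Add(9, Mul(-9, -6)), Add(2573, -14531))) = Mul(-1639, Add(Add(9, 54), -11958)) = Mul(-1639, Add(63, -11958)) = Mul(-1639, -11895) = 19495905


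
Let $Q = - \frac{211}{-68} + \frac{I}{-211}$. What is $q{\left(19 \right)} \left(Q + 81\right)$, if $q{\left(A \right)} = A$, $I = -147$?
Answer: $\frac{23117395}{14348} \approx 1611.2$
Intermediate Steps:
$Q = \frac{54517}{14348}$ ($Q = - \frac{211}{-68} - \frac{147}{-211} = \left(-211\right) \left(- \frac{1}{68}\right) - - \frac{147}{211} = \frac{211}{68} + \frac{147}{211} = \frac{54517}{14348} \approx 3.7996$)
$q{\left(19 \right)} \left(Q + 81\right) = 19 \left(\frac{54517}{14348} + 81\right) = 19 \cdot \frac{1216705}{14348} = \frac{23117395}{14348}$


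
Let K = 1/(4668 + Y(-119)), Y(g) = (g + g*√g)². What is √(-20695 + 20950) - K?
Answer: (I + 481474*√105 + 1666330*I*√255)/(2*(14161*√119 + 833165*I)) ≈ 15.969 + 1.0803e-7*I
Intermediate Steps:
Y(g) = (g + g^(3/2))²
K = 1/(4668 + (-119 - 119*I*√119)²) (K = 1/(4668 + (-119 + (-119)^(3/2))²) = 1/(4668 + (-119 - 119*I*√119)²) ≈ -5.8018e-7 - 1.0757e-7*I)
√(-20695 + 20950) - K = √(-20695 + 20950) - (-1)*I/(28322*√119 + 1666330*I) = √255 + I/(28322*√119 + 1666330*I)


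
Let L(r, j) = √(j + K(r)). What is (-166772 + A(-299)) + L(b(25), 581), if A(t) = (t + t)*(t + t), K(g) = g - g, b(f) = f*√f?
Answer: 190832 + √581 ≈ 1.9086e+5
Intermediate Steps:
b(f) = f^(3/2)
K(g) = 0
L(r, j) = √j (L(r, j) = √(j + 0) = √j)
A(t) = 4*t² (A(t) = (2*t)*(2*t) = 4*t²)
(-166772 + A(-299)) + L(b(25), 581) = (-166772 + 4*(-299)²) + √581 = (-166772 + 4*89401) + √581 = (-166772 + 357604) + √581 = 190832 + √581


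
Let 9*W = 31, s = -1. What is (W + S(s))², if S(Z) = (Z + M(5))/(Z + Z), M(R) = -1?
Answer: 1600/81 ≈ 19.753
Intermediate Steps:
W = 31/9 (W = (⅑)*31 = 31/9 ≈ 3.4444)
S(Z) = (-1 + Z)/(2*Z) (S(Z) = (Z - 1)/(Z + Z) = (-1 + Z)/((2*Z)) = (-1 + Z)*(1/(2*Z)) = (-1 + Z)/(2*Z))
(W + S(s))² = (31/9 + (½)*(-1 - 1)/(-1))² = (31/9 + (½)*(-1)*(-2))² = (31/9 + 1)² = (40/9)² = 1600/81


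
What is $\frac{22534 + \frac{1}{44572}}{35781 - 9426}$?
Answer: $\frac{1004385449}{1174695060} \approx 0.85502$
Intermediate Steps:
$\frac{22534 + \frac{1}{44572}}{35781 - 9426} = \frac{22534 + \frac{1}{44572}}{26355} = \frac{1004385449}{44572} \cdot \frac{1}{26355} = \frac{1004385449}{1174695060}$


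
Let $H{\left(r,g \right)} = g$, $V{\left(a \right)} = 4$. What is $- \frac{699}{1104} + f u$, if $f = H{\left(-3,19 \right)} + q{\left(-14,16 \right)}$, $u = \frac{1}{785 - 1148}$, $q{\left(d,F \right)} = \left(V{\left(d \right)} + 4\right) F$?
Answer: $- \frac{46225}{44528} \approx -1.0381$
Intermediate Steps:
$q{\left(d,F \right)} = 8 F$ ($q{\left(d,F \right)} = \left(4 + 4\right) F = 8 F$)
$u = - \frac{1}{363}$ ($u = \frac{1}{-363} = - \frac{1}{363} \approx -0.0027548$)
$f = 147$ ($f = 19 + 8 \cdot 16 = 19 + 128 = 147$)
$- \frac{699}{1104} + f u = - \frac{699}{1104} + 147 \left(- \frac{1}{363}\right) = \left(-699\right) \frac{1}{1104} - \frac{49}{121} = - \frac{233}{368} - \frac{49}{121} = - \frac{46225}{44528}$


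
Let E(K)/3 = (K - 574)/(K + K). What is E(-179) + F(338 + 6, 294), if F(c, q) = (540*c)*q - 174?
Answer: 19551551487/358 ≈ 5.4613e+7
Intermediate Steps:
F(c, q) = -174 + 540*c*q (F(c, q) = 540*c*q - 174 = -174 + 540*c*q)
E(K) = 3*(-574 + K)/(2*K) (E(K) = 3*((K - 574)/(K + K)) = 3*((-574 + K)/((2*K))) = 3*((-574 + K)*(1/(2*K))) = 3*((-574 + K)/(2*K)) = 3*(-574 + K)/(2*K))
E(-179) + F(338 + 6, 294) = (3/2 - 861/(-179)) + (-174 + 540*(338 + 6)*294) = (3/2 - 861*(-1/179)) + (-174 + 540*344*294) = (3/2 + 861/179) + (-174 + 54613440) = 2259/358 + 54613266 = 19551551487/358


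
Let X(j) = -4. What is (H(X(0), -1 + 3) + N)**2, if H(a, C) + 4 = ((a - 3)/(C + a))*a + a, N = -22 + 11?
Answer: 1089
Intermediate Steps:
N = -11
H(a, C) = -4 + a + a*(-3 + a)/(C + a) (H(a, C) = -4 + (((a - 3)/(C + a))*a + a) = -4 + (((-3 + a)/(C + a))*a + a) = -4 + (a*(-3 + a)/(C + a) + a) = -4 + (a + a*(-3 + a)/(C + a)) = -4 + a + a*(-3 + a)/(C + a))
(H(X(0), -1 + 3) + N)**2 = ((-7*(-4) - 4*(-1 + 3) + 2*(-4)**2 + (-1 + 3)*(-4))/((-1 + 3) - 4) - 11)**2 = ((28 - 4*2 + 2*16 + 2*(-4))/(2 - 4) - 11)**2 = ((28 - 8 + 32 - 8)/(-2) - 11)**2 = (-1/2*44 - 11)**2 = (-22 - 11)**2 = (-33)**2 = 1089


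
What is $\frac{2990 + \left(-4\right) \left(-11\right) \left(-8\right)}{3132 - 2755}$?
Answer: $\frac{2638}{377} \approx 6.9973$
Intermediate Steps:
$\frac{2990 + \left(-4\right) \left(-11\right) \left(-8\right)}{3132 - 2755} = \frac{2990 + 44 \left(-8\right)}{377} = \left(2990 - 352\right) \frac{1}{377} = 2638 \cdot \frac{1}{377} = \frac{2638}{377}$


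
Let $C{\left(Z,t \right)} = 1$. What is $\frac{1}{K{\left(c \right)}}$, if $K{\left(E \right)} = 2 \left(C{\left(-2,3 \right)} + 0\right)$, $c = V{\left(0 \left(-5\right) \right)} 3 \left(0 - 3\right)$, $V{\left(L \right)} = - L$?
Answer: $\frac{1}{2} \approx 0.5$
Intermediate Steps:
$c = 0$ ($c = - 0 \left(-5\right) 3 \left(0 - 3\right) = \left(-1\right) 0 \cdot 3 \left(-3\right) = 0 \left(-9\right) = 0$)
$K{\left(E \right)} = 2$ ($K{\left(E \right)} = 2 \left(1 + 0\right) = 2 \cdot 1 = 2$)
$\frac{1}{K{\left(c \right)}} = \frac{1}{2}$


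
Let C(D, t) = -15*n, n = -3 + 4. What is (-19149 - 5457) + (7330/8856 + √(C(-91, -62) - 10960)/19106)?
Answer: -108951703/4428 + 5*I*√439/19106 ≈ -24605.0 + 0.0054832*I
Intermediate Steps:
n = 1
C(D, t) = -15 (C(D, t) = -15*1 = -15)
(-19149 - 5457) + (7330/8856 + √(C(-91, -62) - 10960)/19106) = (-19149 - 5457) + (7330/8856 + √(-15 - 10960)/19106) = -24606 + (7330*(1/8856) + √(-10975)*(1/19106)) = -24606 + (3665/4428 + (5*I*√439)*(1/19106)) = -24606 + (3665/4428 + 5*I*√439/19106) = -108951703/4428 + 5*I*√439/19106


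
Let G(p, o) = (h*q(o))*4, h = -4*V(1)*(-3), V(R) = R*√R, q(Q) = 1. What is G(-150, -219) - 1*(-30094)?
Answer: 30142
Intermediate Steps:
V(R) = R^(3/2)
h = 12 (h = -4*1^(3/2)*(-3) = -4*(-3) = 12)
G(p, o) = 48 (G(p, o) = (12*1)*4 = 12*4 = 48)
G(-150, -219) - 1*(-30094) = 48 - 1*(-30094) = 48 + 30094 = 30142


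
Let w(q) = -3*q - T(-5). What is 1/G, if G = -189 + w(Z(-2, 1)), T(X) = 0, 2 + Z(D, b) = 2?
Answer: -1/189 ≈ -0.0052910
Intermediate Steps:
Z(D, b) = 0 (Z(D, b) = -2 + 2 = 0)
w(q) = -3*q (w(q) = -3*q - 1*0 = -3*q + 0 = -3*q)
G = -189 (G = -189 - 3*0 = -189 + 0 = -189)
1/G = 1/(-189) = -1/189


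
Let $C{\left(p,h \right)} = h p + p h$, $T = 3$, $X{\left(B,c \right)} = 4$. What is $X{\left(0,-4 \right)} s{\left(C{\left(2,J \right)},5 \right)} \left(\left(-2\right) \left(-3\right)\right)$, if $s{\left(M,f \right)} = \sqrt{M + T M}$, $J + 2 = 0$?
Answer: $96 i \sqrt{2} \approx 135.76 i$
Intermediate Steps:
$J = -2$ ($J = -2 + 0 = -2$)
$C{\left(p,h \right)} = 2 h p$ ($C{\left(p,h \right)} = h p + h p = 2 h p$)
$s{\left(M,f \right)} = 2 \sqrt{M}$ ($s{\left(M,f \right)} = \sqrt{M + 3 M} = \sqrt{4 M} = 2 \sqrt{M}$)
$X{\left(0,-4 \right)} s{\left(C{\left(2,J \right)},5 \right)} \left(\left(-2\right) \left(-3\right)\right) = 4 \cdot 2 \sqrt{2 \left(-2\right) 2} \left(\left(-2\right) \left(-3\right)\right) = 4 \cdot 2 \sqrt{-8} \cdot 6 = 4 \cdot 2 \cdot 2 i \sqrt{2} \cdot 6 = 4 \cdot 4 i \sqrt{2} \cdot 6 = 16 i \sqrt{2} \cdot 6 = 96 i \sqrt{2}$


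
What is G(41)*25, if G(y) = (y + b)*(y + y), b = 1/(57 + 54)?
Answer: 9331600/111 ≈ 84069.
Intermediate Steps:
b = 1/111 ≈ 0.0090090
G(y) = 2*y*(1/111 + y) (G(y) = (y + 1/111)*(y + y) = (1/111 + y)*(2*y) = 2*y*(1/111 + y))
G(41)*25 = ((2/111)*41*(1 + 111*41))*25 = ((2/111)*41*(1 + 4551))*25 = ((2/111)*41*4552)*25 = (373264/111)*25 = 9331600/111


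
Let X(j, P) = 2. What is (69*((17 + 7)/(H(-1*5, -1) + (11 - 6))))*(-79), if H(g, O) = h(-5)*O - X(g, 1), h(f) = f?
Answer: -16353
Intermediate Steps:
H(g, O) = -2 - 5*O (H(g, O) = -5*O - 1*2 = -5*O - 2 = -2 - 5*O)
(69*((17 + 7)/(H(-1*5, -1) + (11 - 6))))*(-79) = (69*((17 + 7)/((-2 - 5*(-1)) + (11 - 6))))*(-79) = (69*(24/((-2 + 5) + 5)))*(-79) = (69*(24/(3 + 5)))*(-79) = (69*(24/8))*(-79) = (69*(24*(⅛)))*(-79) = (69*3)*(-79) = 207*(-79) = -16353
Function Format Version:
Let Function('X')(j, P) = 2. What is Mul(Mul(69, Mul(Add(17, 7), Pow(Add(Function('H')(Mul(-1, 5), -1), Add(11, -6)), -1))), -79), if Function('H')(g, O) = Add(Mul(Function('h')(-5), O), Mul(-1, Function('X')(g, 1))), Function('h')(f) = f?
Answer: -16353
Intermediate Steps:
Function('H')(g, O) = Add(-2, Mul(-5, O)) (Function('H')(g, O) = Add(Mul(-5, O), Mul(-1, 2)) = Add(Mul(-5, O), -2) = Add(-2, Mul(-5, O)))
Mul(Mul(69, Mul(Add(17, 7), Pow(Add(Function('H')(Mul(-1, 5), -1), Add(11, -6)), -1))), -79) = Mul(Mul(69, Mul(Add(17, 7), Pow(Add(Add(-2, Mul(-5, -1)), Add(11, -6)), -1))), -79) = Mul(Mul(69, Mul(24, Pow(Add(Add(-2, 5), 5), -1))), -79) = Mul(Mul(69, Mul(24, Pow(Add(3, 5), -1))), -79) = Mul(Mul(69, Mul(24, Pow(8, -1))), -79) = Mul(Mul(69, Mul(24, Rational(1, 8))), -79) = Mul(Mul(69, 3), -79) = Mul(207, -79) = -16353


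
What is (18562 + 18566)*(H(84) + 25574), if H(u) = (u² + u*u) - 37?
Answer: 1472088072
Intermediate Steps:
H(u) = -37 + 2*u² (H(u) = (u² + u²) - 37 = 2*u² - 37 = -37 + 2*u²)
(18562 + 18566)*(H(84) + 25574) = (18562 + 18566)*((-37 + 2*84²) + 25574) = 37128*((-37 + 2*7056) + 25574) = 37128*((-37 + 14112) + 25574) = 37128*(14075 + 25574) = 37128*39649 = 1472088072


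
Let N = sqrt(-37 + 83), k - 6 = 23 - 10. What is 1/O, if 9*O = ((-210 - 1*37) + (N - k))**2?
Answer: 9/(266 - sqrt(46))**2 ≈ 0.00013394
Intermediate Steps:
k = 19 (k = 6 + (23 - 10) = 6 + 13 = 19)
N = sqrt(46) ≈ 6.7823
O = (-266 + sqrt(46))**2/9 (O = ((-210 - 1*37) + (sqrt(46) - 1*19))**2/9 = ((-210 - 37) + (sqrt(46) - 19))**2/9 = (-247 + (-19 + sqrt(46)))**2/9 = (-266 + sqrt(46))**2/9 ≈ 7466.0)
1/O = 1/((266 - sqrt(46))**2/9) = 9/(266 - sqrt(46))**2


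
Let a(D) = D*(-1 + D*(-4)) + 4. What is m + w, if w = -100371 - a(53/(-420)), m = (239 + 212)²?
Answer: 1135860961/11025 ≈ 1.0303e+5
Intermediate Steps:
a(D) = 4 + D*(-1 - 4*D) (a(D) = D*(-1 - 4*D) + 4 = 4 + D*(-1 - 4*D))
m = 203401 (m = 451² = 203401)
w = -1106635064/11025 (w = -100371 - (4 - 53/(-420) - 4*(53/(-420))²) = -100371 - (4 - 53*(-1)/420 - 4*(53*(-1/420))²) = -100371 - (4 - 1*(-53/420) - 4*(-53/420)²) = -100371 - (4 + 53/420 - 4*2809/176400) = -100371 - (4 + 53/420 - 2809/44100) = -100371 - 1*44789/11025 = -100371 - 44789/11025 = -1106635064/11025 ≈ -1.0038e+5)
m + w = 203401 - 1106635064/11025 = 1135860961/11025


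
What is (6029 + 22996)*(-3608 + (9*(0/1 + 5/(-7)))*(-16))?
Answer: -712157400/7 ≈ -1.0174e+8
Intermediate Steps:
(6029 + 22996)*(-3608 + (9*(0/1 + 5/(-7)))*(-16)) = 29025*(-3608 + (9*(0*1 + 5*(-⅐)))*(-16)) = 29025*(-3608 + (9*(0 - 5/7))*(-16)) = 29025*(-3608 + (9*(-5/7))*(-16)) = 29025*(-3608 - 45/7*(-16)) = 29025*(-3608 + 720/7) = 29025*(-24536/7) = -712157400/7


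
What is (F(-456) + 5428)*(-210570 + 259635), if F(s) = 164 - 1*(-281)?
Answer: 288158745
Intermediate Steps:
F(s) = 445 (F(s) = 164 + 281 = 445)
(F(-456) + 5428)*(-210570 + 259635) = (445 + 5428)*(-210570 + 259635) = 5873*49065 = 288158745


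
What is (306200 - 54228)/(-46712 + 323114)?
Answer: 17998/19743 ≈ 0.91161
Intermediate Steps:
(306200 - 54228)/(-46712 + 323114) = 251972/276402 = 251972*(1/276402) = 17998/19743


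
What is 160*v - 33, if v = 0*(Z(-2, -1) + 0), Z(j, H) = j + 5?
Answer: -33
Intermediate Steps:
Z(j, H) = 5 + j
v = 0 (v = 0*((5 - 2) + 0) = 0*(3 + 0) = 0*3 = 0)
160*v - 33 = 160*0 - 33 = 0 - 33 = -33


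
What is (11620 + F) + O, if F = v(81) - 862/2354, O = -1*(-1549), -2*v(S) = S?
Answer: 30903627/2354 ≈ 13128.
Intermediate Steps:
v(S) = -S/2
O = 1549
F = -96199/2354 (F = -1/2*81 - 862/2354 = -81/2 - 862*1/2354 = -81/2 - 431/1177 = -96199/2354 ≈ -40.866)
(11620 + F) + O = (11620 - 96199/2354) + 1549 = 27257281/2354 + 1549 = 30903627/2354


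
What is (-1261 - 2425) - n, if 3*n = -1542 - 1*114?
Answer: -3134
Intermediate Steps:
n = -552 (n = (-1542 - 1*114)/3 = (-1542 - 114)/3 = (⅓)*(-1656) = -552)
(-1261 - 2425) - n = (-1261 - 2425) - 1*(-552) = -3686 + 552 = -3134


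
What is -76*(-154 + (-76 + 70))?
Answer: 12160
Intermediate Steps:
-76*(-154 + (-76 + 70)) = -76*(-154 - 6) = -76*(-160) = 12160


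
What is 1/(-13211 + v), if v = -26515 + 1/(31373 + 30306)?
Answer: -61679/2450259953 ≈ -2.5172e-5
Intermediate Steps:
v = -1635418684/61679 (v = -26515 + 1/61679 = -1635418684/61679 ≈ -26515.)
1/(-13211 + v) = 1/(-13211 - 1635418684/61679) = 1/(-2450259953/61679) = -61679/2450259953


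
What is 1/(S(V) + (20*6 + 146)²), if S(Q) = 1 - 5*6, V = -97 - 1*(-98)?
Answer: 1/70727 ≈ 1.4139e-5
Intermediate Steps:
V = 1 (V = -97 + 98 = 1)
S(Q) = -29 (S(Q) = 1 - 30 = -29)
1/(S(V) + (20*6 + 146)²) = 1/(-29 + (20*6 + 146)²) = 1/(-29 + (120 + 146)²) = 1/(-29 + 266²) = 1/(-29 + 70756) = 1/70727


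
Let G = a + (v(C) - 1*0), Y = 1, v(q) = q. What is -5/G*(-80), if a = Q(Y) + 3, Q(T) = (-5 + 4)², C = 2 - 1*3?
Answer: 400/3 ≈ 133.33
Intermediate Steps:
C = -1 (C = 2 - 3 = -1)
Q(T) = 1 (Q(T) = (-1)² = 1)
a = 4 (a = 1 + 3 = 4)
G = 3 (G = 4 + (-1 - 1*0) = 4 + (-1 + 0) = 4 - 1 = 3)
-5/G*(-80) = -5/3*(-80) = 400/3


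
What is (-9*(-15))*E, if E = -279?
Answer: -37665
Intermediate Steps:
(-9*(-15))*E = -9*(-15)*(-279) = 135*(-279) = -37665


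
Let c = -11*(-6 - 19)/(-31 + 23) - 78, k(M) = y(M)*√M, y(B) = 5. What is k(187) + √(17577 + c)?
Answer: 5*√187 + √279434/4 ≈ 200.53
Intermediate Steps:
k(M) = 5*√M
c = -899/8 (c = -(-275)/(-8) - 78 = -(-275)*(-1)/8 - 78 = -11*25/8 - 78 = -275/8 - 78 = -899/8 ≈ -112.38)
k(187) + √(17577 + c) = 5*√187 + √(17577 - 899/8) = 5*√187 + √(139717/8) = 5*√187 + √279434/4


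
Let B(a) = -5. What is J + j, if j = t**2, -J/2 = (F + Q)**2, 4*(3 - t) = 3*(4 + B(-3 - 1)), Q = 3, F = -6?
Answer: -63/16 ≈ -3.9375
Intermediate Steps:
t = 15/4 (t = 3 - 3*(4 - 5)/4 = 3 - 3*(-1)/4 = 3 - 1/4*(-3) = 3 + 3/4 = 15/4 ≈ 3.7500)
J = -18 (J = -2*(-6 + 3)**2 = -2*(-3)**2 = -2*9 = -18)
j = 225/16 (j = (15/4)**2 = 225/16 ≈ 14.063)
J + j = -18 + 225/16 = -63/16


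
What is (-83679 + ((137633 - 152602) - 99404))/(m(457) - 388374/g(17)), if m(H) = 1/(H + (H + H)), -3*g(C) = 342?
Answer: -2579528274/44371739 ≈ -58.134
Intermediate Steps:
g(C) = -114 (g(C) = -1/3*342 = -114)
m(H) = 1/(3*H) (m(H) = 1/(H + 2*H) = 1/(3*H))
(-83679 + ((137633 - 152602) - 99404))/(m(457) - 388374/g(17)) = (-83679 + ((137633 - 152602) - 99404))/((1/3)/457 - 388374/(-114)) = (-83679 + (-14969 - 99404))/((1/3)*(1/457) - 388374*(-1/114)) = (-83679 - 114373)/(1/1371 + 64729/19) = -198052/88743478/26049 = -198052*26049/88743478 = -2579528274/44371739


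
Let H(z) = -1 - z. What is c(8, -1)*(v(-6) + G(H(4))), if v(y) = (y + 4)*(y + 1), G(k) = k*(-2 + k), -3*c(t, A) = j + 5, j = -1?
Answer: -60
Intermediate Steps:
c(t, A) = -4/3 (c(t, A) = -(-1 + 5)/3 = -⅓*4 = -4/3)
v(y) = (1 + y)*(4 + y) (v(y) = (4 + y)*(1 + y) = (1 + y)*(4 + y))
c(8, -1)*(v(-6) + G(H(4))) = -4*((4 + (-6)² + 5*(-6)) + (-1 - 1*4)*(-2 + (-1 - 1*4)))/3 = -4*((4 + 36 - 30) + (-1 - 4)*(-2 + (-1 - 4)))/3 = -4*(10 - 5*(-2 - 5))/3 = -4*(10 - 5*(-7))/3 = -4*(10 + 35)/3 = -4/3*45 = -60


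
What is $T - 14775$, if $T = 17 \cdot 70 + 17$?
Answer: $-13568$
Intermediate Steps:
$T = 1207$ ($T = 1190 + 17 = 1207$)
$T - 14775 = 1207 - 14775 = -13568$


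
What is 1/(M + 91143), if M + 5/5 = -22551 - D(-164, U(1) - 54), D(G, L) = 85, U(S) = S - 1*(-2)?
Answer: 1/68506 ≈ 1.4597e-5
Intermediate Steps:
U(S) = 2 + S (U(S) = S + 2 = 2 + S)
M = -22637 (M = -1 + (-22551 - 1*85) = -1 + (-22551 - 85) = -1 - 22636 = -22637)
1/(M + 91143) = 1/(-22637 + 91143) = 1/68506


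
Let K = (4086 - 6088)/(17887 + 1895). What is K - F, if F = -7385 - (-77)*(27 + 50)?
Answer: 2057185/1413 ≈ 1455.9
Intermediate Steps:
K = -143/1413 (K = -2002/19782 = -2002*1/19782 = -143/1413 ≈ -0.10120)
F = -1456 (F = -7385 - (-77)*77 = -7385 - 1*(-5929) = -7385 + 5929 = -1456)
K - F = -143/1413 - 1*(-1456) = -143/1413 + 1456 = 2057185/1413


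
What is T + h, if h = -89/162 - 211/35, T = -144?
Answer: -853777/5670 ≈ -150.58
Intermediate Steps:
h = -37297/5670 (h = -89*1/162 - 211*1/35 = -89/162 - 211/35 = -37297/5670 ≈ -6.5780)
T + h = -144 - 37297/5670 = -853777/5670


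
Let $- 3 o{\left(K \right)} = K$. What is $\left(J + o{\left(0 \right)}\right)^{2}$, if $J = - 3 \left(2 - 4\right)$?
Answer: $36$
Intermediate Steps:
$J = 6$ ($J = \left(-3\right) \left(-2\right) = 6$)
$o{\left(K \right)} = - \frac{K}{3}$
$\left(J + o{\left(0 \right)}\right)^{2} = \left(6 - 0\right)^{2} = \left(6 + 0\right)^{2} = 6^{2} = 36$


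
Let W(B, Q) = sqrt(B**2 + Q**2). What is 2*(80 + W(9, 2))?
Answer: 160 + 2*sqrt(85) ≈ 178.44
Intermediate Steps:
2*(80 + W(9, 2)) = 2*(80 + sqrt(9**2 + 2**2)) = 2*(80 + sqrt(81 + 4)) = 2*(80 + sqrt(85)) = 160 + 2*sqrt(85)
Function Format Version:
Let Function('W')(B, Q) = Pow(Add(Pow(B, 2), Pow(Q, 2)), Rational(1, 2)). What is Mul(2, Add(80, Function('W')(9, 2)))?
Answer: Add(160, Mul(2, Pow(85, Rational(1, 2)))) ≈ 178.44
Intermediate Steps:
Mul(2, Add(80, Function('W')(9, 2))) = Mul(2, Add(80, Pow(Add(Pow(9, 2), Pow(2, 2)), Rational(1, 2)))) = Mul(2, Add(80, Pow(Add(81, 4), Rational(1, 2)))) = Mul(2, Add(80, Pow(85, Rational(1, 2)))) = Add(160, Mul(2, Pow(85, Rational(1, 2))))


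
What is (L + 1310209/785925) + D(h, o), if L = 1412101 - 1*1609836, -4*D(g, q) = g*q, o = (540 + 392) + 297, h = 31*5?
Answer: -771329061539/3143700 ≈ -2.4536e+5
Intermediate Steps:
h = 155
o = 1229 (o = 932 + 297 = 1229)
D(g, q) = -g*q/4
L = -197735 (L = 1412101 - 1609836 = -197735)
(L + 1310209/785925) + D(h, o) = (-197735 + 1310209/785925) - 1/4*155*1229 = (-197735 + 1310209*(1/785925)) - 190495/4 = (-197735 + 1310209/785925) - 190495/4 = -155403569666/785925 - 190495/4 = -771329061539/3143700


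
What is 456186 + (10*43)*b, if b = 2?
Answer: 457046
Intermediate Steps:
456186 + (10*43)*b = 456186 + (10*43)*2 = 456186 + 430*2 = 456186 + 860 = 457046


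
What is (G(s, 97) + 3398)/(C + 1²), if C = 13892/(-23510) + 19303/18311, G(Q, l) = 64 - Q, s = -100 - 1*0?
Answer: 29488675285/12114014 ≈ 2434.3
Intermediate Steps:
s = -100 (s = -100 + 0 = -100)
C = 99718559/215245805 (C = 13892*(-1/23510) + 19303*(1/18311) = -6946/11755 + 19303/18311 = 99718559/215245805 ≈ 0.46328)
(G(s, 97) + 3398)/(C + 1²) = ((64 - 1*(-100)) + 3398)/(99718559/215245805 + 1²) = ((64 + 100) + 3398)/(99718559/215245805 + 1) = (164 + 3398)/(314964364/215245805) = 3562*(215245805/314964364) = 29488675285/12114014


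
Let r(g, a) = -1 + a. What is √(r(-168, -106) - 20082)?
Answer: I*√20189 ≈ 142.09*I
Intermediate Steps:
√(r(-168, -106) - 20082) = √((-1 - 106) - 20082) = √(-107 - 20082) = √(-20189) = I*√20189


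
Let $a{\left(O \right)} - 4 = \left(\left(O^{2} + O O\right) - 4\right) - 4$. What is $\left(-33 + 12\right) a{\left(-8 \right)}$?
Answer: $-2604$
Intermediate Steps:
$a{\left(O \right)} = -4 + 2 O^{2}$ ($a{\left(O \right)} = 4 - \left(8 - O^{2} - O O\right) = 4 + \left(\left(\left(O^{2} + O^{2}\right) - 4\right) - 4\right) = 4 + \left(\left(2 O^{2} - 4\right) - 4\right) = 4 + \left(\left(-4 + 2 O^{2}\right) - 4\right) = 4 + \left(-8 + 2 O^{2}\right) = -4 + 2 O^{2}$)
$\left(-33 + 12\right) a{\left(-8 \right)} = \left(-33 + 12\right) \left(-4 + 2 \left(-8\right)^{2}\right) = - 21 \left(-4 + 2 \cdot 64\right) = - 21 \left(-4 + 128\right) = \left(-21\right) 124 = -2604$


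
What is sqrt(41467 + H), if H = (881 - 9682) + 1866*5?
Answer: 2*sqrt(10499) ≈ 204.93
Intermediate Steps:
H = 529 (H = -8801 + 9330 = 529)
sqrt(41467 + H) = sqrt(41467 + 529) = sqrt(41996) = 2*sqrt(10499)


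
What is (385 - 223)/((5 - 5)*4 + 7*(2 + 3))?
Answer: 162/35 ≈ 4.6286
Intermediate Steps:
(385 - 223)/((5 - 5)*4 + 7*(2 + 3)) = 162/(0*4 + 7*5) = 162/(0 + 35) = 162/35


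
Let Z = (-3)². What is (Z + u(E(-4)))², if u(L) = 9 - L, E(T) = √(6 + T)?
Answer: (18 - √2)² ≈ 275.09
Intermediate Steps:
Z = 9
(Z + u(E(-4)))² = (9 + (9 - √(6 - 4)))² = (9 + (9 - √2))² = (18 - √2)²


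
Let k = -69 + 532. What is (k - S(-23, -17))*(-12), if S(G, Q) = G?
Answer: -5832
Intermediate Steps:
k = 463
(k - S(-23, -17))*(-12) = (463 - 1*(-23))*(-12) = (463 + 23)*(-12) = 486*(-12) = -5832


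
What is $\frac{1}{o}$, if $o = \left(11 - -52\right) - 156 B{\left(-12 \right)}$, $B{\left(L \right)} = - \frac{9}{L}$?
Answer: $- \frac{1}{54} \approx -0.018519$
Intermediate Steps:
$o = -54$ ($o = \left(11 - -52\right) - 156 \left(- \frac{9}{-12}\right) = \left(11 + 52\right) - 156 \left(\left(-9\right) \left(- \frac{1}{12}\right)\right) = 63 - 117 = -54$)
$\frac{1}{o} = \frac{1}{-54} = - \frac{1}{54}$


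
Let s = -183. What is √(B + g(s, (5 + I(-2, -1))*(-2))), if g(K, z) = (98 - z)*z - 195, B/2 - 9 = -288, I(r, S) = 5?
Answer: I*√3113 ≈ 55.794*I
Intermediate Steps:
B = -558 (B = 18 + 2*(-288) = 18 - 576 = -558)
g(K, z) = -195 + z*(98 - z) (g(K, z) = z*(98 - z) - 195 = -195 + z*(98 - z))
√(B + g(s, (5 + I(-2, -1))*(-2))) = √(-558 + (-195 - ((5 + 5)*(-2))² + 98*((5 + 5)*(-2)))) = √(-558 + (-195 - (10*(-2))² + 98*(10*(-2)))) = √(-558 + (-195 - 1*(-20)² + 98*(-20))) = √(-558 + (-195 - 1*400 - 1960)) = √(-558 + (-195 - 400 - 1960)) = √(-558 - 2555) = √(-3113) = I*√3113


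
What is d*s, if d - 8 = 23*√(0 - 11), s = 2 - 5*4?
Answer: -144 - 414*I*√11 ≈ -144.0 - 1373.1*I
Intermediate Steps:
s = -18 (s = 2 - 20 = -18)
d = 8 + 23*I*√11 (d = 8 + 23*√(0 - 11) = 8 + 23*√(-11) = 8 + 23*(I*√11) = 8 + 23*I*√11 ≈ 8.0 + 76.282*I)
d*s = (8 + 23*I*√11)*(-18) = -144 - 414*I*√11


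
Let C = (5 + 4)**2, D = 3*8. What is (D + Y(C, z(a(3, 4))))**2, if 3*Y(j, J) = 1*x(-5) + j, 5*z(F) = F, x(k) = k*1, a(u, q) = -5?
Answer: 21904/9 ≈ 2433.8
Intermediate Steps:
x(k) = k
z(F) = F/5
D = 24
C = 81 (C = 9**2 = 81)
Y(j, J) = -5/3 + j/3 (Y(j, J) = (1*(-5) + j)/3 = (-5 + j)/3 = -5/3 + j/3)
(D + Y(C, z(a(3, 4))))**2 = (24 + (-5/3 + (1/3)*81))**2 = (24 + (-5/3 + 27))**2 = (24 + 76/3)**2 = (148/3)**2 = 21904/9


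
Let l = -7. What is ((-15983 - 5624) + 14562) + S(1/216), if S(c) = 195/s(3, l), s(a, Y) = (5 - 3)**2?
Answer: -27985/4 ≈ -6996.3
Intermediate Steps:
s(a, Y) = 4 (s(a, Y) = 2**2 = 4)
S(c) = 195/4
((-15983 - 5624) + 14562) + S(1/216) = ((-15983 - 5624) + 14562) + 195/4 = (-21607 + 14562) + 195/4 = -7045 + 195/4 = -27985/4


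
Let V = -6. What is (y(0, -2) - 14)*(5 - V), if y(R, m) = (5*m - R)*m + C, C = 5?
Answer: 121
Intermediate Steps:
y(R, m) = 5 + m*(-R + 5*m) (y(R, m) = (5*m - R)*m + 5 = (-R + 5*m)*m + 5 = m*(-R + 5*m) + 5 = 5 + m*(-R + 5*m))
(y(0, -2) - 14)*(5 - V) = ((5 + 5*(-2)**2 - 1*0*(-2)) - 14)*(5 - 1*(-6)) = ((5 + 5*4 + 0) - 14)*(5 + 6) = ((5 + 20 + 0) - 14)*11 = (25 - 14)*11 = 11*11 = 121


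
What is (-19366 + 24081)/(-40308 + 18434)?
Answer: -4715/21874 ≈ -0.21555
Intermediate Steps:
(-19366 + 24081)/(-40308 + 18434) = 4715/(-21874) = 4715*(-1/21874) = -4715/21874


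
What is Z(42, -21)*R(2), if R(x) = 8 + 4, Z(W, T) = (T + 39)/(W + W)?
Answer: 18/7 ≈ 2.5714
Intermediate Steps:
Z(W, T) = (39 + T)/(2*W) (Z(W, T) = (39 + T)/((2*W)) = (39 + T)*(1/(2*W)) = (39 + T)/(2*W))
R(x) = 12
Z(42, -21)*R(2) = ((½)*(39 - 21)/42)*12 = ((½)*(1/42)*18)*12 = (3/14)*12 = 18/7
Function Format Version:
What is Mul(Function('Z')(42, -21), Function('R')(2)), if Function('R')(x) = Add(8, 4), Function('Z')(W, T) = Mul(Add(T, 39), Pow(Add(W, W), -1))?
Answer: Rational(18, 7) ≈ 2.5714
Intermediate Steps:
Function('Z')(W, T) = Mul(Rational(1, 2), Pow(W, -1), Add(39, T)) (Function('Z')(W, T) = Mul(Add(39, T), Pow(Mul(2, W), -1)) = Mul(Add(39, T), Mul(Rational(1, 2), Pow(W, -1))) = Mul(Rational(1, 2), Pow(W, -1), Add(39, T)))
Function('R')(x) = 12
Mul(Function('Z')(42, -21), Function('R')(2)) = Mul(Mul(Rational(1, 2), Pow(42, -1), Add(39, -21)), 12) = Mul(Mul(Rational(1, 2), Rational(1, 42), 18), 12) = Mul(Rational(3, 14), 12) = Rational(18, 7)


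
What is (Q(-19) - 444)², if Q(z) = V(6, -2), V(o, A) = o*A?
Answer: 207936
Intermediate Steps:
V(o, A) = A*o
Q(z) = -12 (Q(z) = -2*6 = -12)
(Q(-19) - 444)² = (-12 - 444)² = (-456)² = 207936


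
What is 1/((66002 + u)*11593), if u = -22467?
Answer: 1/504701255 ≈ 1.9814e-9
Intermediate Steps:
1/((66002 + u)*11593) = 1/((66002 - 22467)*11593) = (1/11593)/43535 = (1/43535)*(1/11593) = 1/504701255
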